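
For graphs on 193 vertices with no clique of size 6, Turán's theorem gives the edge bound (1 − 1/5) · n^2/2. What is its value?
Turán density bound = (4/5) · 193^2/2 = 74498/5 ≈ 14899.6

Turán's theorem: ex(n, K_{r+1}) is achieved by the complete r-partite Turán graph T(n, r) with parts as balanced as possible, and is at most (1 − 1/r) · n^2/2. For r = 5, n = 193: the density bound is (4/5) · 37249/2 = 74498/5 ≈ 14899.6. The integer-valued extremum is e(T(193, 5)) = 14899, which is strictly less than the density bound 74498/5 since 5 ∤ 193 (the parts of T(193, 5) cannot all be equal).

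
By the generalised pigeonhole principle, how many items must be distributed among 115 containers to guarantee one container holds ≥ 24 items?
n = (24 − 1)·115 + 1 = 2646

By the generalised pigeonhole principle, to guarantee some box contains ≥ r objects we need more than (r − 1) · k objects total. Threshold: n = (r − 1) · k + 1. With r = 24 and k = 115: n = 23 · 115 + 1 = 2645 + 1 = 2646. For n = 2645 = 23 · 115, we can put exactly 23 objects in every box, avoiding 24 in any single one — so 2646 is tight.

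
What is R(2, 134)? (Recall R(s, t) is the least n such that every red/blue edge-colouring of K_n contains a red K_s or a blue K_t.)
R(2, 134) = 134

R(2, k) = k for all k ≥ 2: in a 2-colouring of K_k, either some edge is red (a red K_2) or all edges are blue (a blue K_k). And K_{133} coloured all-blue has no blue K_134, so R(2, 134) > 133. Hence R(2, 134) = 134.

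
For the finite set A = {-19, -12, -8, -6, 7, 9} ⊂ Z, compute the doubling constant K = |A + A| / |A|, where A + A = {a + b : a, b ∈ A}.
K = |A + A| / |A| = 19/6

Enumerate A + A = {a + b : a, b ∈ A}. With |A| = 6, there are |A|^2 = 36 ordered sum pairs; collecting distinct values, A + A = {-38, -31, -27, -25, -24, -20, -18, -16, -14, -12, -10, -5, -3, -1, 1, 3, 14, 16, 18}, so |A + A| = 19. Thus K = 19/6. For comparison, the minimum possible |A + A| over all 6-element sets is 2·6 − 1 = 11 (so min K = 11/6), attained only by arithmetic progressions.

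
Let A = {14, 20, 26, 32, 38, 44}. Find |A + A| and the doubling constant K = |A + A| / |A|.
K = |A + A| / |A| = 11/6

Enumerate A + A = {a + b : a, b ∈ A}. With |A| = 6, there are |A|^2 = 36 ordered sum pairs; collecting distinct values, A + A = {28, 34, 40, 46, 52, 58, 64, 70, 76, 82, 88}, so |A + A| = 11. Thus K = 11/6. Here |A + A| = 2|A| − 1 = 11, the minimum possible — so K = 11/6 is minimal, which holds iff A is an arithmetic progression.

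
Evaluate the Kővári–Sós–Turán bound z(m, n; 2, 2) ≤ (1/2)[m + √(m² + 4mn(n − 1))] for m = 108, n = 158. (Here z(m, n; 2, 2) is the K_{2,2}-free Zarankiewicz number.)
z(108, 158; 2, 2) ≤ (1/2)[108 + √(108² + 4·108·158·157)] = (1/2)[108 + √10727856] = 1691.6703

Kővári–Sós–Turán: let r_1, ..., r_108 be the row sums and z = Σ r_i the total number of 1s. Each pair of columns can share at most one row with both entries 1 (else a 2×2 all-ones block appears), so Σ_i C(r_i, 2) ≤ C(158, 2) = 12403. By convexity Σ_i C(r_i, 2) ≥ 108·C(z/108, 2) = z(z − 108)/(2·108), giving z² − 108z − 108·158·157 ≤ 0 and hence z ≤ (1/2)[108 + √(11664 + 4·2679048)] = (1/2)[108 + √10727856] ≈ (1/2)(108 + 3275.3406) = 1691.6703.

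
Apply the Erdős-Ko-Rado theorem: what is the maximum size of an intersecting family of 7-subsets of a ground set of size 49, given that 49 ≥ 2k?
max |F| = C(48, 6) = 12271512

The Erdős-Ko-Rado theorem states: for n ≥ 2k, an intersecting family of k-subsets of an n-element set has size at most C(n − 1, k − 1), with equality for 'star' families {A ⊆ [n] : |A| = k, i ∈ A} (fix an element i). For n = 49, k = 7: C(48, 6) = 12271512.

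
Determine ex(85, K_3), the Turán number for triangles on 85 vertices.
ex(85, K_3) = ⌊85^2/4⌋ = 1806

Mantel (1907): a triangle-free graph on n vertices has at most ⌊n^2/4⌋ edges, with equality for the complete bipartite graph K_{⌊n/2⌋, ⌈n/2⌉}. For n = 85: ⌊85^2/4⌋ = ⌊7225/4⌋ = 1806. The extremal graph is K_{42, 43}, which has 42·43 = 1806 edges.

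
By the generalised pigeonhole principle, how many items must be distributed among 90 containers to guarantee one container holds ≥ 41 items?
n = (41 − 1)·90 + 1 = 3601

By the generalised pigeonhole principle, to guarantee some box contains ≥ r objects we need more than (r − 1) · k objects total. Threshold: n = (r − 1) · k + 1. With r = 41 and k = 90: n = 40 · 90 + 1 = 3600 + 1 = 3601. For n = 3600 = 40 · 90, we can put exactly 40 objects in every box, avoiding 41 in any single one — so 3601 is tight.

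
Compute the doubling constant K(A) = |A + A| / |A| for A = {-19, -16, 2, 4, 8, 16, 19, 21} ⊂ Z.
K = |A + A| / |A| = 34/8 = 17/4

Enumerate A + A = {a + b : a, b ∈ A}. With |A| = 8, there are |A|^2 = 64 ordered sum pairs; collecting distinct values, A + A = {-38, -35, -32, -17, -15, -14, -12, -11, -8, -3, 0, 2, 3, 4, 5, 6, 8, 10, 12, 16, 18, 20, 21, 23, 24, 25, 27, 29, 32, 35, 37, 38, 40, 42}, so |A + A| = 34. Thus K = 34/8 = 17/4. For comparison, the minimum possible |A + A| over all 8-element sets is 2·8 − 1 = 15 (so min K = 15/8), attained only by arithmetic progressions.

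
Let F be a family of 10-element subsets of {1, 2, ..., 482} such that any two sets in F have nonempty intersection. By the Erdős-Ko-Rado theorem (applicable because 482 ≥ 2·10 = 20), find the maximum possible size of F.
max |F| = C(481, 9) = 3522452251027295300

The Erdős-Ko-Rado theorem states: for n ≥ 2k, an intersecting family of k-subsets of an n-element set has size at most C(n − 1, k − 1), with equality for 'star' families {A ⊆ [n] : |A| = k, i ∈ A} (fix an element i). For n = 482, k = 10: C(481, 9) = 3522452251027295300.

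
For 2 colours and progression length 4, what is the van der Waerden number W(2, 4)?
W(2, 4) = 35

This is a classical value, W(2, 4) = 35, established by combining an explicit 2-colouring of {1, ..., 34} with no monochromatic 4-AP (giving the lower bound W(2, 4) > 34) and a finite case analysis / exhaustive computer search showing every 2-colouring of {1, ..., 35} has such an AP.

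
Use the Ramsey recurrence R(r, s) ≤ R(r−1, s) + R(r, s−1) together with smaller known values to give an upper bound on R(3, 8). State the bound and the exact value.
R(3, 8) ≤ R(2, 8) + R(3, 7) = 8 + 23 = 31; exact value R(3, 8) = 28.

The Erdős–Szekeres recurrence R(r, s) ≤ R(r−1, s) + R(r, s−1) applied to (r, s) = (3, 8) gives
  R(3, 8) ≤ R(2, 8) + R(3, 7) = 8 + 23 = 31.
(Recall R(2, k) = k and R is symmetric.) The recurrence is not tight here (it gives 31, but the exact value is R(3, 8) = 28); the tight upper bound requires a sharper argument than the simple recurrence, combined with a lower-bound construction on K_{27}.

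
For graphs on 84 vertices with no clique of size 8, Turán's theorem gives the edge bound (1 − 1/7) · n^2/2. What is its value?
Turán density bound = (6/7) · 84^2/2 = 3024

Turán's theorem: ex(n, K_{r+1}) is achieved by the complete r-partite Turán graph T(n, r) with parts as balanced as possible, and is at most (1 − 1/r) · n^2/2. For r = 7, n = 84: the density bound is (6/7) · 7056/2 = 3024. Since 7 ∣ 84, the Turán graph T(84, 7) has parts of equal size 12, and its edge count e(T(84, 7)) = 3024 attains the density bound exactly.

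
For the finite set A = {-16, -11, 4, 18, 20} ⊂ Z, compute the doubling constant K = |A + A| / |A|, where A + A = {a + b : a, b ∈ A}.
K = |A + A| / |A| = 15/5 = 3

Enumerate A + A = {a + b : a, b ∈ A}. With |A| = 5, there are |A|^2 = 25 ordered sum pairs; collecting distinct values, A + A = {-32, -27, -22, -12, -7, 2, 4, 7, 8, 9, 22, 24, 36, 38, 40}, so |A + A| = 15. Thus K = 15/5 = 3. For comparison, the minimum possible |A + A| over all 5-element sets is 2·5 − 1 = 9 (so min K = 9/5), attained only by arithmetic progressions.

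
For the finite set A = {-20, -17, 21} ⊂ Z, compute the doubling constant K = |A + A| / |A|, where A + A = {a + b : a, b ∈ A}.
K = |A + A| / |A| = 6/3 = 2

Enumerate A + A = {a + b : a, b ∈ A}. With |A| = 3, there are |A|^2 = 9 ordered sum pairs; collecting distinct values, A + A = {-40, -37, -34, 1, 4, 42}, so |A + A| = 6. Thus K = 6/3 = 2. For comparison, the minimum possible |A + A| over all 3-element sets is 2·3 − 1 = 5 (so min K = 5/3), attained only by arithmetic progressions.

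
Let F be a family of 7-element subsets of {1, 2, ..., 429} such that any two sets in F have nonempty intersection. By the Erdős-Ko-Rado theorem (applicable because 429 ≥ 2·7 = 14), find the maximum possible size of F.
max |F| = C(428, 6) = 8242214273580

The Erdős-Ko-Rado theorem states: for n ≥ 2k, an intersecting family of k-subsets of an n-element set has size at most C(n − 1, k − 1), with equality for 'star' families {A ⊆ [n] : |A| = k, i ∈ A} (fix an element i). For n = 429, k = 7: C(428, 6) = 8242214273580.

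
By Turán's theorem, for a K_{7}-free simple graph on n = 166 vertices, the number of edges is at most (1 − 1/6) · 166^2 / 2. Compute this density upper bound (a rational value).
Turán density bound = (5/6) · 166^2/2 = 34445/3 ≈ 11481.6667

Turán's theorem: ex(n, K_{r+1}) is achieved by the complete r-partite Turán graph T(n, r) with parts as balanced as possible, and is at most (1 − 1/r) · n^2/2. For r = 6, n = 166: the density bound is (5/6) · 27556/2 = 34445/3 ≈ 11481.6667. The integer-valued extremum is e(T(166, 6)) = 11481, which is strictly less than the density bound 34445/3 since 6 ∤ 166 (the parts of T(166, 6) cannot all be equal).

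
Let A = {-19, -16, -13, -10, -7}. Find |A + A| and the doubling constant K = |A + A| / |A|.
K = |A + A| / |A| = 9/5

Enumerate A + A = {a + b : a, b ∈ A}. With |A| = 5, there are |A|^2 = 25 ordered sum pairs; collecting distinct values, A + A = {-38, -35, -32, -29, -26, -23, -20, -17, -14}, so |A + A| = 9. Thus K = 9/5. Here |A + A| = 2|A| − 1 = 9, the minimum possible — so K = 9/5 is minimal, which holds iff A is an arithmetic progression.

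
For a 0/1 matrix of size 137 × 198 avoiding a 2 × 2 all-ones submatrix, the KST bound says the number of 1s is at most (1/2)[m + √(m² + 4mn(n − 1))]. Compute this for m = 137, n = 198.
z(137, 198; 2, 2) ≤ (1/2)[137 + √(137² + 4·137·198·197)] = (1/2)[137 + √21394057] = 2381.1855

Kővári–Sós–Turán: let r_1, ..., r_137 be the row sums and z = Σ r_i the total number of 1s. Each pair of columns can share at most one row with both entries 1 (else a 2×2 all-ones block appears), so Σ_i C(r_i, 2) ≤ C(198, 2) = 19503. By convexity Σ_i C(r_i, 2) ≥ 137·C(z/137, 2) = z(z − 137)/(2·137), giving z² − 137z − 137·198·197 ≤ 0 and hence z ≤ (1/2)[137 + √(18769 + 4·5343822)] = (1/2)[137 + √21394057] ≈ (1/2)(137 + 4625.371) = 2381.1855.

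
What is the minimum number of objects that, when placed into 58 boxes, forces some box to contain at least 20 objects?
n = (20 − 1)·58 + 1 = 1103

By the generalised pigeonhole principle, to guarantee some box contains ≥ r objects we need more than (r − 1) · k objects total. Threshold: n = (r − 1) · k + 1. With r = 20 and k = 58: n = 19 · 58 + 1 = 1102 + 1 = 1103. For n = 1102 = 19 · 58, we can put exactly 19 objects in every box, avoiding 20 in any single one — so 1103 is tight.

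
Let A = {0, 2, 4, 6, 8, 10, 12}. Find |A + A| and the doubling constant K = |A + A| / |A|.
K = |A + A| / |A| = 13/7

Enumerate A + A = {a + b : a, b ∈ A}. With |A| = 7, there are |A|^2 = 49 ordered sum pairs; collecting distinct values, A + A = {0, 2, 4, 6, 8, 10, 12, 14, 16, 18, 20, 22, 24}, so |A + A| = 13. Thus K = 13/7. Here |A + A| = 2|A| − 1 = 13, the minimum possible — so K = 13/7 is minimal, which holds iff A is an arithmetic progression.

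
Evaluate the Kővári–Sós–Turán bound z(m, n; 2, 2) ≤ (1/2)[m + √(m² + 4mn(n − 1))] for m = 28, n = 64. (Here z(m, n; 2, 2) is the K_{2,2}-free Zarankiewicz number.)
z(28, 64; 2, 2) ≤ (1/2)[28 + √(28² + 4·28·64·63)] = (1/2)[28 + √452368] = 350.2915

Kővári–Sós–Turán: let r_1, ..., r_28 be the row sums and z = Σ r_i the total number of 1s. Each pair of columns can share at most one row with both entries 1 (else a 2×2 all-ones block appears), so Σ_i C(r_i, 2) ≤ C(64, 2) = 2016. By convexity Σ_i C(r_i, 2) ≥ 28·C(z/28, 2) = z(z − 28)/(2·28), giving z² − 28z − 28·64·63 ≤ 0 and hence z ≤ (1/2)[28 + √(784 + 4·112896)] = (1/2)[28 + √452368] ≈ (1/2)(28 + 672.5831) = 350.2915.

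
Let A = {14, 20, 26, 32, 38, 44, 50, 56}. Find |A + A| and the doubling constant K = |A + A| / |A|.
K = |A + A| / |A| = 15/8

Enumerate A + A = {a + b : a, b ∈ A}. With |A| = 8, there are |A|^2 = 64 ordered sum pairs; collecting distinct values, A + A = {28, 34, 40, 46, 52, 58, 64, 70, 76, 82, 88, 94, 100, 106, 112}, so |A + A| = 15. Thus K = 15/8. Here |A + A| = 2|A| − 1 = 15, the minimum possible — so K = 15/8 is minimal, which holds iff A is an arithmetic progression.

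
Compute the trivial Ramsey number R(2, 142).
R(2, 142) = 142

R(2, k) = k for all k ≥ 2: in a 2-colouring of K_k, either some edge is red (a red K_2) or all edges are blue (a blue K_k). And K_{141} coloured all-blue has no blue K_142, so R(2, 142) > 141. Hence R(2, 142) = 142.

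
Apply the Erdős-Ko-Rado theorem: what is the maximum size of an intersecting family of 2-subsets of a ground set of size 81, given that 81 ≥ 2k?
max |F| = C(80, 1) = 80

Erdős-Ko-Rado (1961): when n ≥ 2k, max |F| = C(n−1, k−1). The bound is attained by the star {A : i ∈ A} for any fixed i ∈ [n]. Here C(81−1, 2−1) = C(80, 1) = 80.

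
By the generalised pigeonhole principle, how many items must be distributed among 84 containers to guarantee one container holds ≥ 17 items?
n = (17 − 1)·84 + 1 = 1345

By the generalised pigeonhole principle, to guarantee some box contains ≥ r objects we need more than (r − 1) · k objects total. Threshold: n = (r − 1) · k + 1. With r = 17 and k = 84: n = 16 · 84 + 1 = 1344 + 1 = 1345. For n = 1344 = 16 · 84, we can put exactly 16 objects in every box, avoiding 17 in any single one — so 1345 is tight.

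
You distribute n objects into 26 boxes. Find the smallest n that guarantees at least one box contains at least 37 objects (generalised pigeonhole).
n = (37 − 1)·26 + 1 = 937

By the generalised pigeonhole principle, to guarantee some box contains ≥ r objects we need more than (r − 1) · k objects total. Threshold: n = (r − 1) · k + 1. With r = 37 and k = 26: n = 36 · 26 + 1 = 936 + 1 = 937. For n = 936 = 36 · 26, we can put exactly 36 objects in every box, avoiding 37 in any single one — so 937 is tight.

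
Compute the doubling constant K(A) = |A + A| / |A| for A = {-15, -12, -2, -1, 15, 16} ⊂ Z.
K = |A + A| / |A| = 20/6 = 10/3

Enumerate A + A = {a + b : a, b ∈ A}. With |A| = 6, there are |A|^2 = 36 ordered sum pairs; collecting distinct values, A + A = {-30, -27, -24, -17, -16, -14, -13, -4, -3, -2, 0, 1, 3, 4, 13, 14, 15, 30, 31, 32}, so |A + A| = 20. Thus K = 20/6 = 10/3. For comparison, the minimum possible |A + A| over all 6-element sets is 2·6 − 1 = 11 (so min K = 11/6), attained only by arithmetic progressions.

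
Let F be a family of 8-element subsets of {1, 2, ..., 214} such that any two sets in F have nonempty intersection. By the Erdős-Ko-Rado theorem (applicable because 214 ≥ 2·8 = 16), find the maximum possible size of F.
max |F| = C(213, 7) = 3572453992536

Erdős-Ko-Rado (1961): when n ≥ 2k, max |F| = C(n−1, k−1). The bound is attained by the star {A : i ∈ A} for any fixed i ∈ [n]. Here C(214−1, 8−1) = C(213, 7) = 3572453992536.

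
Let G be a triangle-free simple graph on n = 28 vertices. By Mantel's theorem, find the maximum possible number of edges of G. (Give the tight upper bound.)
ex(28, K_3) = ⌊28^2/4⌋ = 196

Mantel (1907): a triangle-free graph on n vertices has at most ⌊n^2/4⌋ edges, with equality for the complete bipartite graph K_{⌊n/2⌋, ⌈n/2⌉}. For n = 28: ⌊28^2/4⌋ = ⌊784/4⌋ = 196. The extremal graph is K_{14, 14}, which has 14·14 = 196 edges.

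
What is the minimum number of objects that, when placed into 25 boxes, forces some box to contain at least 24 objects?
n = (24 − 1)·25 + 1 = 576

By the generalised pigeonhole principle, to guarantee some box contains ≥ r objects we need more than (r − 1) · k objects total. Threshold: n = (r − 1) · k + 1. With r = 24 and k = 25: n = 23 · 25 + 1 = 575 + 1 = 576. For n = 575 = 23 · 25, we can put exactly 23 objects in every box, avoiding 24 in any single one — so 576 is tight.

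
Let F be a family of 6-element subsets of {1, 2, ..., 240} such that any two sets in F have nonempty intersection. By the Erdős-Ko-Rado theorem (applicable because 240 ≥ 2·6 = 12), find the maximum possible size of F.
max |F| = C(239, 5) = 6230484547

The Erdős-Ko-Rado theorem states: for n ≥ 2k, an intersecting family of k-subsets of an n-element set has size at most C(n − 1, k − 1), with equality for 'star' families {A ⊆ [n] : |A| = k, i ∈ A} (fix an element i). For n = 240, k = 6: C(239, 5) = 6230484547.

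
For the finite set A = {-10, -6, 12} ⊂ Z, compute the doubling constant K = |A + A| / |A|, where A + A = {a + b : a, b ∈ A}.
K = |A + A| / |A| = 6/3 = 2

Enumerate A + A = {a + b : a, b ∈ A}. With |A| = 3, there are |A|^2 = 9 ordered sum pairs; collecting distinct values, A + A = {-20, -16, -12, 2, 6, 24}, so |A + A| = 6. Thus K = 6/3 = 2. For comparison, the minimum possible |A + A| over all 3-element sets is 2·3 − 1 = 5 (so min K = 5/3), attained only by arithmetic progressions.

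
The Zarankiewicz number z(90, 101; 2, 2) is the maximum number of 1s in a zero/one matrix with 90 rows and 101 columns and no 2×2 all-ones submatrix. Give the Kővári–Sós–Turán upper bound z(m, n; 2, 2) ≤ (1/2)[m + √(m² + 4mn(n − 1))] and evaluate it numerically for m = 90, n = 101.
z(90, 101; 2, 2) ≤ (1/2)[90 + √(90² + 4·90·101·100)] = (1/2)[90 + √3644100] = 999.4763

Kővári–Sós–Turán: let r_1, ..., r_90 be the row sums and z = Σ r_i the total number of 1s. Each pair of columns can share at most one row with both entries 1 (else a 2×2 all-ones block appears), so Σ_i C(r_i, 2) ≤ C(101, 2) = 5050. By convexity Σ_i C(r_i, 2) ≥ 90·C(z/90, 2) = z(z − 90)/(2·90), giving z² − 90z − 90·101·100 ≤ 0 and hence z ≤ (1/2)[90 + √(8100 + 4·909000)] = (1/2)[90 + √3644100] ≈ (1/2)(90 + 1908.9526) = 999.4763.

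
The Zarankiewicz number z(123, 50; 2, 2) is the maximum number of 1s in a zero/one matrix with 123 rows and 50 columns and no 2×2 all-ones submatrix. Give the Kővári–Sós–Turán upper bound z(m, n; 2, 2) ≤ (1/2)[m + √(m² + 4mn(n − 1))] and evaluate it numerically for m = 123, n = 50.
z(123, 50; 2, 2) ≤ (1/2)[123 + √(123² + 4·123·50·49)] = (1/2)[123 + √1220529] = 613.8878

Kővári–Sós–Turán: let r_1, ..., r_123 be the row sums and z = Σ r_i the total number of 1s. Each pair of columns can share at most one row with both entries 1 (else a 2×2 all-ones block appears), so Σ_i C(r_i, 2) ≤ C(50, 2) = 1225. By convexity Σ_i C(r_i, 2) ≥ 123·C(z/123, 2) = z(z − 123)/(2·123), giving z² − 123z − 123·50·49 ≤ 0 and hence z ≤ (1/2)[123 + √(15129 + 4·301350)] = (1/2)[123 + √1220529] ≈ (1/2)(123 + 1104.7755) = 613.8878.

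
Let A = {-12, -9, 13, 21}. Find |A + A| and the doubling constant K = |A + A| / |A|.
K = |A + A| / |A| = 10/4 = 5/2

Enumerate A + A = {a + b : a, b ∈ A}. With |A| = 4, there are |A|^2 = 16 ordered sum pairs; collecting distinct values, A + A = {-24, -21, -18, 1, 4, 9, 12, 26, 34, 42}, so |A + A| = 10. Thus K = 10/4 = 5/2. For comparison, the minimum possible |A + A| over all 4-element sets is 2·4 − 1 = 7 (so min K = 7/4), attained only by arithmetic progressions.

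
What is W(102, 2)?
W(102, 2) = 102 + 1 = 103

A 2-term AP is any pair of integers, so a monochromatic 2-AP exists iff some colour is used at least twice. With 102 colours, the colouring i ↦ i on {1, ..., 102} uses each colour once, avoiding any monochromatic pair, so W(102, 2) > 102. For {1, ..., 103}, pigeonhole forces two integers of the same colour, which form a monochromatic 2-AP. Hence W(102, 2) = 103.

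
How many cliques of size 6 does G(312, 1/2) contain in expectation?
E[# K_6] = C(312, 6) · (1/2)^C(6, 2) = 1220651676244 / 2^15 = 305162919061/8192 ≈ 37251332.893188

For each 6-subset S of vertices (there are C(312, 6) = 1220651676244 such S), let X_S = 1 if S induces a K_6 (all C(6, 2) = 15 edges present). Then P(X_S = 1) = (1/2)^15 = 1/32768. By linearity of expectation, E[# K_6] = C(312, 6) · (1/2)^15 = 1220651676244 / 32768 = 305162919061/8192 ≈ 37251332.893188.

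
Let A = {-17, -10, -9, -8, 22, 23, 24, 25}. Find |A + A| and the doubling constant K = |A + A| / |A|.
K = |A + A| / |A| = 26/8 = 13/4

Enumerate A + A = {a + b : a, b ∈ A}. With |A| = 8, there are |A|^2 = 64 ordered sum pairs; collecting distinct values, A + A = {-34, -27, -26, -25, -20, -19, -18, -17, -16, 5, 6, 7, 8, 12, 13, 14, 15, 16, 17, 44, 45, 46, 47, 48, 49, 50}, so |A + A| = 26. Thus K = 26/8 = 13/4. For comparison, the minimum possible |A + A| over all 8-element sets is 2·8 − 1 = 15 (so min K = 15/8), attained only by arithmetic progressions.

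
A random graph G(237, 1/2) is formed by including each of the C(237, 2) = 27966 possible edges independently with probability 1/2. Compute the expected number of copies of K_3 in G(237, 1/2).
E[# K_3] = C(237, 3) · (1/2)^C(3, 2) = 2190670 / 2^3 = 1095335/4 = 273833.75

For each 3-subset S of vertices (there are C(237, 3) = 2190670 such S), let X_S = 1 if S induces a K_3 (all C(3, 2) = 3 edges present). Then P(X_S = 1) = (1/2)^3 = 1/8. By linearity of expectation, E[# K_3] = C(237, 3) · (1/2)^3 = 2190670 / 8 = 1095335/4 = 273833.75.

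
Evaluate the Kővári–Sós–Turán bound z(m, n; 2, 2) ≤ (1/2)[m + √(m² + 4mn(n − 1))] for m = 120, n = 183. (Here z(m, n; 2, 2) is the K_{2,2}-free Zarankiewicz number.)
z(120, 183; 2, 2) ≤ (1/2)[120 + √(120² + 4·120·183·182)] = (1/2)[120 + √16001280] = 2060.08

Kővári–Sós–Turán: let r_1, ..., r_120 be the row sums and z = Σ r_i the total number of 1s. Each pair of columns can share at most one row with both entries 1 (else a 2×2 all-ones block appears), so Σ_i C(r_i, 2) ≤ C(183, 2) = 16653. By convexity Σ_i C(r_i, 2) ≥ 120·C(z/120, 2) = z(z − 120)/(2·120), giving z² − 120z − 120·183·182 ≤ 0 and hence z ≤ (1/2)[120 + √(14400 + 4·3996720)] = (1/2)[120 + √16001280] ≈ (1/2)(120 + 4000.16) = 2060.08.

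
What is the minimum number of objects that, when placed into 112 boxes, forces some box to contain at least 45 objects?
n = (45 − 1)·112 + 1 = 4929

By the generalised pigeonhole principle, to guarantee some box contains ≥ r objects we need more than (r − 1) · k objects total. Threshold: n = (r − 1) · k + 1. With r = 45 and k = 112: n = 44 · 112 + 1 = 4928 + 1 = 4929. For n = 4928 = 44 · 112, we can put exactly 44 objects in every box, avoiding 45 in any single one — so 4929 is tight.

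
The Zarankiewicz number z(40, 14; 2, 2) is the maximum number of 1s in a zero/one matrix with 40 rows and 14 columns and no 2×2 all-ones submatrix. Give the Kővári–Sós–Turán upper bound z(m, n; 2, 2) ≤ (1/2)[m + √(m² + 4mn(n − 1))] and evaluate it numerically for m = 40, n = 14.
z(40, 14; 2, 2) ≤ (1/2)[40 + √(40² + 4·40·14·13)] = (1/2)[40 + √30720] = 107.6356

Kővári–Sós–Turán: let r_1, ..., r_40 be the row sums and z = Σ r_i the total number of 1s. Each pair of columns can share at most one row with both entries 1 (else a 2×2 all-ones block appears), so Σ_i C(r_i, 2) ≤ C(14, 2) = 91. By convexity Σ_i C(r_i, 2) ≥ 40·C(z/40, 2) = z(z − 40)/(2·40), giving z² − 40z − 40·14·13 ≤ 0 and hence z ≤ (1/2)[40 + √(1600 + 4·7280)] = (1/2)[40 + √30720] ≈ (1/2)(40 + 175.2712) = 107.6356.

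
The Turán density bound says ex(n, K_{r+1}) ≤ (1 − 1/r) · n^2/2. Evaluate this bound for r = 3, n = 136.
Turán density bound = (2/3) · 136^2/2 = 18496/3 ≈ 6165.3333

Turán's theorem: ex(n, K_{r+1}) is achieved by the complete r-partite Turán graph T(n, r) with parts as balanced as possible, and is at most (1 − 1/r) · n^2/2. For r = 3, n = 136: the density bound is (2/3) · 18496/2 = 18496/3 ≈ 6165.3333. The integer-valued extremum is e(T(136, 3)) = 6165, which is strictly less than the density bound 18496/3 since 3 ∤ 136 (the parts of T(136, 3) cannot all be equal).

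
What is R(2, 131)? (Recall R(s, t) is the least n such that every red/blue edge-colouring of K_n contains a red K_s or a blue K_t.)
R(2, 131) = 131

R(2, k) = k for all k ≥ 2: in a 2-colouring of K_k, either some edge is red (a red K_2) or all edges are blue (a blue K_k). And K_{130} coloured all-blue has no blue K_131, so R(2, 131) > 130. Hence R(2, 131) = 131.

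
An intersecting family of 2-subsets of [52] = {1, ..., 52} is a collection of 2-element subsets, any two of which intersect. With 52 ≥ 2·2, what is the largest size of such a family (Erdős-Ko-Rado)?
max |F| = C(51, 1) = 51

Erdős-Ko-Rado (1961): when n ≥ 2k, max |F| = C(n−1, k−1). The bound is attained by the star {A : i ∈ A} for any fixed i ∈ [n]. Here C(52−1, 2−1) = C(51, 1) = 51.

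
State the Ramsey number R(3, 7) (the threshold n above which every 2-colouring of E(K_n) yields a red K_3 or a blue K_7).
R(3, 7) = 23

Lower bound: an explicit 2-colouring of K_{22} (typically a Paley-type or other structured construction) avoids a red K_3 and a blue K_7, showing R(3, 7) > 22.
Upper bound: the simple Erdős–Szekeres recurrence only gives R(3, 7) ≤ 25; the tight bound R(3, 7) ≤ 23 requires a sharper case analysis (or computer search) of 2-colourings of K_{23}.
Hence R(3, 7) = 23.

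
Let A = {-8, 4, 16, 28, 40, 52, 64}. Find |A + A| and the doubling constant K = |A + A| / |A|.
K = |A + A| / |A| = 13/7

Enumerate A + A = {a + b : a, b ∈ A}. With |A| = 7, there are |A|^2 = 49 ordered sum pairs; collecting distinct values, A + A = {-16, -4, 8, 20, 32, 44, 56, 68, 80, 92, 104, 116, 128}, so |A + A| = 13. Thus K = 13/7. Here |A + A| = 2|A| − 1 = 13, the minimum possible — so K = 13/7 is minimal, which holds iff A is an arithmetic progression.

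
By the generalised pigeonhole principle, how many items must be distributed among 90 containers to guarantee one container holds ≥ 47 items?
n = (47 − 1)·90 + 1 = 4141

By the generalised pigeonhole principle, to guarantee some box contains ≥ r objects we need more than (r − 1) · k objects total. Threshold: n = (r − 1) · k + 1. With r = 47 and k = 90: n = 46 · 90 + 1 = 4140 + 1 = 4141. For n = 4140 = 46 · 90, we can put exactly 46 objects in every box, avoiding 47 in any single one — so 4141 is tight.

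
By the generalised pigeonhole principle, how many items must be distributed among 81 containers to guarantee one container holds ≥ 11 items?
n = (11 − 1)·81 + 1 = 811

By the generalised pigeonhole principle, to guarantee some box contains ≥ r objects we need more than (r − 1) · k objects total. Threshold: n = (r − 1) · k + 1. With r = 11 and k = 81: n = 10 · 81 + 1 = 810 + 1 = 811. For n = 810 = 10 · 81, we can put exactly 10 objects in every box, avoiding 11 in any single one — so 811 is tight.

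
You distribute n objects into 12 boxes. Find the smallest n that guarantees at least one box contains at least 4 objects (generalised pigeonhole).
n = (4 − 1)·12 + 1 = 37

By the generalised pigeonhole principle, to guarantee some box contains ≥ r objects we need more than (r − 1) · k objects total. Threshold: n = (r − 1) · k + 1. With r = 4 and k = 12: n = 3 · 12 + 1 = 36 + 1 = 37. For n = 36 = 3 · 12, we can put exactly 3 objects in every box, avoiding 4 in any single one — so 37 is tight.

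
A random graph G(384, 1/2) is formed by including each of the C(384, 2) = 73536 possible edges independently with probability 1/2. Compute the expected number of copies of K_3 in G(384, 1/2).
E[# K_3] = C(384, 3) · (1/2)^C(3, 2) = 9363584 / 2^3 = 1170448

For each 3-subset S of vertices (there are C(384, 3) = 9363584 such S), let X_S = 1 if S induces a K_3 (all C(3, 2) = 3 edges present). Then P(X_S = 1) = (1/2)^3 = 1/8. By linearity of expectation, E[# K_3] = C(384, 3) · (1/2)^3 = 9363584 / 8 = 1170448.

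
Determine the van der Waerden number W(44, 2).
W(44, 2) = 44 + 1 = 45

A 2-term AP is any pair of integers, so a monochromatic 2-AP exists iff some colour is used at least twice. With 44 colours, the colouring i ↦ i on {1, ..., 44} uses each colour once, avoiding any monochromatic pair, so W(44, 2) > 44. For {1, ..., 45}, pigeonhole forces two integers of the same colour, which form a monochromatic 2-AP. Hence W(44, 2) = 45.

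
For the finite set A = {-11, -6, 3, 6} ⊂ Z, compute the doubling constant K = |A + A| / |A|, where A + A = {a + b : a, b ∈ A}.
K = |A + A| / |A| = 10/4 = 5/2

Enumerate A + A = {a + b : a, b ∈ A}. With |A| = 4, there are |A|^2 = 16 ordered sum pairs; collecting distinct values, A + A = {-22, -17, -12, -8, -5, -3, 0, 6, 9, 12}, so |A + A| = 10. Thus K = 10/4 = 5/2. For comparison, the minimum possible |A + A| over all 4-element sets is 2·4 − 1 = 7 (so min K = 7/4), attained only by arithmetic progressions.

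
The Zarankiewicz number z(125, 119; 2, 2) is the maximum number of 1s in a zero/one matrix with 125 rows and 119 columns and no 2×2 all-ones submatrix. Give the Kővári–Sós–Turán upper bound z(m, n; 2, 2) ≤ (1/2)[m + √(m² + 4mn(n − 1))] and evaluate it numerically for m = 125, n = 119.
z(125, 119; 2, 2) ≤ (1/2)[125 + √(125² + 4·125·119·118)] = (1/2)[125 + √7036625] = 1388.8319

Kővári–Sós–Turán: let r_1, ..., r_125 be the row sums and z = Σ r_i the total number of 1s. Each pair of columns can share at most one row with both entries 1 (else a 2×2 all-ones block appears), so Σ_i C(r_i, 2) ≤ C(119, 2) = 7021. By convexity Σ_i C(r_i, 2) ≥ 125·C(z/125, 2) = z(z − 125)/(2·125), giving z² − 125z − 125·119·118 ≤ 0 and hence z ≤ (1/2)[125 + √(15625 + 4·1755250)] = (1/2)[125 + √7036625] ≈ (1/2)(125 + 2652.6638) = 1388.8319.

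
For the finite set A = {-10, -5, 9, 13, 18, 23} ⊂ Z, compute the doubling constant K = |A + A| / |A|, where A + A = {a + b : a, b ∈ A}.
K = |A + A| / |A| = 17/6

Enumerate A + A = {a + b : a, b ∈ A}. With |A| = 6, there are |A|^2 = 36 ordered sum pairs; collecting distinct values, A + A = {-20, -15, -10, -1, 3, 4, 8, 13, 18, 22, 26, 27, 31, 32, 36, 41, 46}, so |A + A| = 17. Thus K = 17/6. For comparison, the minimum possible |A + A| over all 6-element sets is 2·6 − 1 = 11 (so min K = 11/6), attained only by arithmetic progressions.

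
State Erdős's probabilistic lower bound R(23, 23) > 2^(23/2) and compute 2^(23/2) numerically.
2^(23/2) = 2896.3094; so R(23, 23) > 2896.3094

Colour each edge of K_n uniformly at random with red/blue. The expected number of monochromatic K_23 is C(n, 23) · 2 · 2^(−C(23,2)). If C(n, 23) · 2^(1 − C(23,2)) < 1, then with positive probability no monochromatic K_23 exists, so R(23, 23) > n. The standard estimate C(n, 23) ≤ n^23/23! shows this inequality holds whenever n ≤ 2^(23/2) (since 23! · 2^(C(23,2) − 1) > 2^(23^2/2) ≥ n^23). Hence R(23, 23) > 2^(23/2) = 2896.3094.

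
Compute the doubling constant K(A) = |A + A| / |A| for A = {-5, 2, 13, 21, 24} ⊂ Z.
K = |A + A| / |A| = 14/5

Enumerate A + A = {a + b : a, b ∈ A}. With |A| = 5, there are |A|^2 = 25 ordered sum pairs; collecting distinct values, A + A = {-10, -3, 4, 8, 15, 16, 19, 23, 26, 34, 37, 42, 45, 48}, so |A + A| = 14. Thus K = 14/5. For comparison, the minimum possible |A + A| over all 5-element sets is 2·5 − 1 = 9 (so min K = 9/5), attained only by arithmetic progressions.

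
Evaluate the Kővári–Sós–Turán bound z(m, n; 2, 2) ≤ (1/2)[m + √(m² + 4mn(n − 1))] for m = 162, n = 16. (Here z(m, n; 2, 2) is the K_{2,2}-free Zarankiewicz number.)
z(162, 16; 2, 2) ≤ (1/2)[162 + √(162² + 4·162·16·15)] = (1/2)[162 + √181764] = 294.1689

Kővári–Sós–Turán: let r_1, ..., r_162 be the row sums and z = Σ r_i the total number of 1s. Each pair of columns can share at most one row with both entries 1 (else a 2×2 all-ones block appears), so Σ_i C(r_i, 2) ≤ C(16, 2) = 120. By convexity Σ_i C(r_i, 2) ≥ 162·C(z/162, 2) = z(z − 162)/(2·162), giving z² − 162z − 162·16·15 ≤ 0 and hence z ≤ (1/2)[162 + √(26244 + 4·38880)] = (1/2)[162 + √181764] ≈ (1/2)(162 + 426.3379) = 294.1689.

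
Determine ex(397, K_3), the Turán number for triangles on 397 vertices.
ex(397, K_3) = ⌊397^2/4⌋ = 39402

Mantel (1907): a triangle-free graph on n vertices has at most ⌊n^2/4⌋ edges, with equality for the complete bipartite graph K_{⌊n/2⌋, ⌈n/2⌉}. For n = 397: ⌊397^2/4⌋ = ⌊157609/4⌋ = 39402. The extremal graph is K_{198, 199}, which has 198·199 = 39402 edges.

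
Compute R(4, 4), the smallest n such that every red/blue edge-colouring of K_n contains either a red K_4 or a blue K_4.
R(4, 4) = 18

Lower bound: an explicit 2-colouring of K_{17} (typically a Paley-type or other structured construction) avoids a red K_4 and a blue K_4, showing R(4, 4) > 17.
Upper bound: the Erdős–Szekeres recurrence R(r, t') ≤ R(r−1, t') + R(r, t'−1) yields R(4, 4) ≤ 18.
Hence R(4, 4) = 18.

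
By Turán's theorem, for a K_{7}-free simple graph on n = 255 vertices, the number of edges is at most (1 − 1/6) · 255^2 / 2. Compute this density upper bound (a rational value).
Turán density bound = (5/6) · 255^2/2 = 108375/4 ≈ 27093.75

Turán's theorem: ex(n, K_{r+1}) is achieved by the complete r-partite Turán graph T(n, r) with parts as balanced as possible, and is at most (1 − 1/r) · n^2/2. For r = 6, n = 255: the density bound is (5/6) · 65025/2 = 108375/4 ≈ 27093.75. The integer-valued extremum is e(T(255, 6)) = 27093, which is strictly less than the density bound 108375/4 since 6 ∤ 255 (the parts of T(255, 6) cannot all be equal).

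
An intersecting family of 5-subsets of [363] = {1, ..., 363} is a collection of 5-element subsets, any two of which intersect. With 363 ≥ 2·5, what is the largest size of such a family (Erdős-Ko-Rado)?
max |F| = C(362, 4) = 703722570

The Erdős-Ko-Rado theorem states: for n ≥ 2k, an intersecting family of k-subsets of an n-element set has size at most C(n − 1, k − 1), with equality for 'star' families {A ⊆ [n] : |A| = k, i ∈ A} (fix an element i). For n = 363, k = 5: C(362, 4) = 703722570.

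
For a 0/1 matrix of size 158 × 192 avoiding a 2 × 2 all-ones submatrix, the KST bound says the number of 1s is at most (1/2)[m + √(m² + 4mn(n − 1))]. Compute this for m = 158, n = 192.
z(158, 192; 2, 2) ≤ (1/2)[158 + √(158² + 4·158·192·191)] = (1/2)[158 + √23201668] = 2487.4055

Kővári–Sós–Turán: let r_1, ..., r_158 be the row sums and z = Σ r_i the total number of 1s. Each pair of columns can share at most one row with both entries 1 (else a 2×2 all-ones block appears), so Σ_i C(r_i, 2) ≤ C(192, 2) = 18336. By convexity Σ_i C(r_i, 2) ≥ 158·C(z/158, 2) = z(z − 158)/(2·158), giving z² − 158z − 158·192·191 ≤ 0 and hence z ≤ (1/2)[158 + √(24964 + 4·5794176)] = (1/2)[158 + √23201668] ≈ (1/2)(158 + 4816.811) = 2487.4055.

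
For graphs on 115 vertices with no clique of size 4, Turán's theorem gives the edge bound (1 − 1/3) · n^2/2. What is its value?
Turán density bound = (2/3) · 115^2/2 = 13225/3 ≈ 4408.3333

Turán's theorem: ex(n, K_{r+1}) is achieved by the complete r-partite Turán graph T(n, r) with parts as balanced as possible, and is at most (1 − 1/r) · n^2/2. For r = 3, n = 115: the density bound is (2/3) · 13225/2 = 13225/3 ≈ 4408.3333. The integer-valued extremum is e(T(115, 3)) = 4408, which is strictly less than the density bound 13225/3 since 3 ∤ 115 (the parts of T(115, 3) cannot all be equal).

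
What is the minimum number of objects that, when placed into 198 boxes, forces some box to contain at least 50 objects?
n = (50 − 1)·198 + 1 = 9703

By the generalised pigeonhole principle, to guarantee some box contains ≥ r objects we need more than (r − 1) · k objects total. Threshold: n = (r − 1) · k + 1. With r = 50 and k = 198: n = 49 · 198 + 1 = 9702 + 1 = 9703. For n = 9702 = 49 · 198, we can put exactly 49 objects in every box, avoiding 50 in any single one — so 9703 is tight.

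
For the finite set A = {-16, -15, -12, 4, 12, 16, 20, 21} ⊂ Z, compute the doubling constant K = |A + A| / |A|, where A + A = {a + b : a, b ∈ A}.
K = |A + A| / |A| = 30/8 = 15/4

Enumerate A + A = {a + b : a, b ∈ A}. With |A| = 8, there are |A|^2 = 64 ordered sum pairs; collecting distinct values, A + A = {-32, -31, -30, -28, -27, -24, -12, -11, -8, -4, -3, 0, 1, 4, 5, 6, 8, 9, 16, 20, 24, 25, 28, 32, 33, 36, 37, 40, 41, 42}, so |A + A| = 30. Thus K = 30/8 = 15/4. For comparison, the minimum possible |A + A| over all 8-element sets is 2·8 − 1 = 15 (so min K = 15/8), attained only by arithmetic progressions.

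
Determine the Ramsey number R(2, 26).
R(2, 26) = 26

R(2, k) = k for all k ≥ 2: in a 2-colouring of K_k, either some edge is red (a red K_2) or all edges are blue (a blue K_k). And K_{25} coloured all-blue has no blue K_26, so R(2, 26) > 25. Hence R(2, 26) = 26.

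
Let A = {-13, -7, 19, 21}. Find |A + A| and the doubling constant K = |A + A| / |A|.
K = |A + A| / |A| = 10/4 = 5/2

Enumerate A + A = {a + b : a, b ∈ A}. With |A| = 4, there are |A|^2 = 16 ordered sum pairs; collecting distinct values, A + A = {-26, -20, -14, 6, 8, 12, 14, 38, 40, 42}, so |A + A| = 10. Thus K = 10/4 = 5/2. For comparison, the minimum possible |A + A| over all 4-element sets is 2·4 − 1 = 7 (so min K = 7/4), attained only by arithmetic progressions.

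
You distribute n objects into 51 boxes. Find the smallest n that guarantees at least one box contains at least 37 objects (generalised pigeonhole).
n = (37 − 1)·51 + 1 = 1837

By the generalised pigeonhole principle, to guarantee some box contains ≥ r objects we need more than (r − 1) · k objects total. Threshold: n = (r − 1) · k + 1. With r = 37 and k = 51: n = 36 · 51 + 1 = 1836 + 1 = 1837. For n = 1836 = 36 · 51, we can put exactly 36 objects in every box, avoiding 37 in any single one — so 1837 is tight.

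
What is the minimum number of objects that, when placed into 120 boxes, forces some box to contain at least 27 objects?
n = (27 − 1)·120 + 1 = 3121

By the generalised pigeonhole principle, to guarantee some box contains ≥ r objects we need more than (r − 1) · k objects total. Threshold: n = (r − 1) · k + 1. With r = 27 and k = 120: n = 26 · 120 + 1 = 3120 + 1 = 3121. For n = 3120 = 26 · 120, we can put exactly 26 objects in every box, avoiding 27 in any single one — so 3121 is tight.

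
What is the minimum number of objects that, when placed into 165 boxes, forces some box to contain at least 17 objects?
n = (17 − 1)·165 + 1 = 2641

By the generalised pigeonhole principle, to guarantee some box contains ≥ r objects we need more than (r − 1) · k objects total. Threshold: n = (r − 1) · k + 1. With r = 17 and k = 165: n = 16 · 165 + 1 = 2640 + 1 = 2641. For n = 2640 = 16 · 165, we can put exactly 16 objects in every box, avoiding 17 in any single one — so 2641 is tight.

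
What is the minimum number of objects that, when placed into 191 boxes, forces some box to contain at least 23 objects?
n = (23 − 1)·191 + 1 = 4203

By the generalised pigeonhole principle, to guarantee some box contains ≥ r objects we need more than (r − 1) · k objects total. Threshold: n = (r − 1) · k + 1. With r = 23 and k = 191: n = 22 · 191 + 1 = 4202 + 1 = 4203. For n = 4202 = 22 · 191, we can put exactly 22 objects in every box, avoiding 23 in any single one — so 4203 is tight.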